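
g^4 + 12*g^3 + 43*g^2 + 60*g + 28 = (g + 1)*(g + 2)^2*(g + 7)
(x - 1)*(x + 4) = x^2 + 3*x - 4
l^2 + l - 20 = (l - 4)*(l + 5)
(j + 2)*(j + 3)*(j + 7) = j^3 + 12*j^2 + 41*j + 42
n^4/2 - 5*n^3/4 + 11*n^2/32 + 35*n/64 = n*(n/2 + 1/4)*(n - 7/4)*(n - 5/4)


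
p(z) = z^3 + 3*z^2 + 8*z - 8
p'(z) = 3*z^2 + 6*z + 8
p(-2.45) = -24.30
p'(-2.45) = 11.31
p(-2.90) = -30.36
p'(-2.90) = 15.83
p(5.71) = 321.66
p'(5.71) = 140.07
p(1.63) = 17.34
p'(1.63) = 25.75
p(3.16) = 78.79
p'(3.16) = 56.92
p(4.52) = 181.80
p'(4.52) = 96.41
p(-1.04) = -14.20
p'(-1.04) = 5.00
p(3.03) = 71.60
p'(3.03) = 53.72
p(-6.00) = -164.00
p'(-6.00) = 80.00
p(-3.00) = -32.00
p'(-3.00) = 17.00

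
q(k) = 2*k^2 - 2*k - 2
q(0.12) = -2.21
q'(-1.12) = -6.48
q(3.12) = 11.23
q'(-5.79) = -25.16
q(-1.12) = 2.75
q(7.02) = 82.52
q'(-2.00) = -10.00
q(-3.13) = 23.85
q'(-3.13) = -14.52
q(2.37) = 4.49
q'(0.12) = -1.52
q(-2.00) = 10.00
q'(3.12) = 10.48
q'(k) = 4*k - 2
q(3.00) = 10.00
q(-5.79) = 76.63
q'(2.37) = 7.48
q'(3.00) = 10.00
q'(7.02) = 26.08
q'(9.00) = 34.00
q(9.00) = 142.00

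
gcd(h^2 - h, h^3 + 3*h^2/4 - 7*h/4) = h^2 - h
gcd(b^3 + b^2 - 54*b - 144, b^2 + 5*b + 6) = b + 3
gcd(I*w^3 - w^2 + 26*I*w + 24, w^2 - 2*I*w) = 1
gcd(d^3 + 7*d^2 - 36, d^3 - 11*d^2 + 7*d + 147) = d + 3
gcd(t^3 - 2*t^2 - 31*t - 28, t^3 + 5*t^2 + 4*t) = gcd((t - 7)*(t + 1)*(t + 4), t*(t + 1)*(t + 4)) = t^2 + 5*t + 4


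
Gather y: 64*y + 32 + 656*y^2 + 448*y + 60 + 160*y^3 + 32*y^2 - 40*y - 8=160*y^3 + 688*y^2 + 472*y + 84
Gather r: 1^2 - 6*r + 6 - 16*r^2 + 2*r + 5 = -16*r^2 - 4*r + 12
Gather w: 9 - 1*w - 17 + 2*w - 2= w - 10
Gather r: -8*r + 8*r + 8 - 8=0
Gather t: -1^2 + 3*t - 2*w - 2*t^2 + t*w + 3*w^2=-2*t^2 + t*(w + 3) + 3*w^2 - 2*w - 1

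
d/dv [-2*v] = -2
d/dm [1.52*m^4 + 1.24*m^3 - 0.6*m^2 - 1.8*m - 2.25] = 6.08*m^3 + 3.72*m^2 - 1.2*m - 1.8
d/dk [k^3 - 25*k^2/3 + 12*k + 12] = 3*k^2 - 50*k/3 + 12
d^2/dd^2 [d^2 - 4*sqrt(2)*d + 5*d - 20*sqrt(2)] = 2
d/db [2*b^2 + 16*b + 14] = 4*b + 16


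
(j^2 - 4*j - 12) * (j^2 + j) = j^4 - 3*j^3 - 16*j^2 - 12*j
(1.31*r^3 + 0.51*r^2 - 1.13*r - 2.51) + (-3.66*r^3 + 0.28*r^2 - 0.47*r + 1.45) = -2.35*r^3 + 0.79*r^2 - 1.6*r - 1.06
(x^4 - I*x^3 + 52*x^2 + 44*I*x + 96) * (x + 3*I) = x^5 + 2*I*x^4 + 55*x^3 + 200*I*x^2 - 36*x + 288*I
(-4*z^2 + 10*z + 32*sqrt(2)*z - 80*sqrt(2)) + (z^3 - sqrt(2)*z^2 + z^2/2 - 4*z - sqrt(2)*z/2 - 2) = z^3 - 7*z^2/2 - sqrt(2)*z^2 + 6*z + 63*sqrt(2)*z/2 - 80*sqrt(2) - 2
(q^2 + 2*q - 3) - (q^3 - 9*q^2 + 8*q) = -q^3 + 10*q^2 - 6*q - 3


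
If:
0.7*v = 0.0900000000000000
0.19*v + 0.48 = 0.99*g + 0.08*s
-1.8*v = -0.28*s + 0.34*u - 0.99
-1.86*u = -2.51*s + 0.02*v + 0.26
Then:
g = 0.15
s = 4.51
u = 5.95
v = 0.13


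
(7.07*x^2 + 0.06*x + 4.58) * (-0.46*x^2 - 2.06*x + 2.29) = -3.2522*x^4 - 14.5918*x^3 + 13.9599*x^2 - 9.2974*x + 10.4882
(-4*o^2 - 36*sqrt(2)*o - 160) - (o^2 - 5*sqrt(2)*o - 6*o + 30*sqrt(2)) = -5*o^2 - 31*sqrt(2)*o + 6*o - 160 - 30*sqrt(2)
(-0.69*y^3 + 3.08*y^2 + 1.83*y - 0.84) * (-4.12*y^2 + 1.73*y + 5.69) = 2.8428*y^5 - 13.8833*y^4 - 6.1373*y^3 + 24.1519*y^2 + 8.9595*y - 4.7796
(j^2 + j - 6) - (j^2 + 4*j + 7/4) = -3*j - 31/4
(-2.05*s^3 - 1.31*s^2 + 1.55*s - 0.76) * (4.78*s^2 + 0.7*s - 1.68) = -9.799*s^5 - 7.6968*s^4 + 9.936*s^3 - 0.347*s^2 - 3.136*s + 1.2768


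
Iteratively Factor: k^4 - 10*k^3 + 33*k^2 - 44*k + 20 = (k - 2)*(k^3 - 8*k^2 + 17*k - 10) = (k - 5)*(k - 2)*(k^2 - 3*k + 2) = (k - 5)*(k - 2)^2*(k - 1)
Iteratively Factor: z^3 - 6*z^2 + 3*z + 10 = (z + 1)*(z^2 - 7*z + 10) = (z - 5)*(z + 1)*(z - 2)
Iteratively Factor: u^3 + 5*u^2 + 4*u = (u + 1)*(u^2 + 4*u) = u*(u + 1)*(u + 4)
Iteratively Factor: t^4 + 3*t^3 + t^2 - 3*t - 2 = (t + 2)*(t^3 + t^2 - t - 1) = (t + 1)*(t + 2)*(t^2 - 1) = (t + 1)^2*(t + 2)*(t - 1)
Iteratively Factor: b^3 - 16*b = (b - 4)*(b^2 + 4*b) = (b - 4)*(b + 4)*(b)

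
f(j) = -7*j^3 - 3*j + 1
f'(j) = -21*j^2 - 3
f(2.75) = -152.83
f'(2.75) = -161.81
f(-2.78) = 159.73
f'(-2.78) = -165.30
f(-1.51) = 29.63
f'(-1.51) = -50.88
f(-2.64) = 137.72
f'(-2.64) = -149.36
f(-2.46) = 112.59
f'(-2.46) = -130.08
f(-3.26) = 253.30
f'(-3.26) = -226.18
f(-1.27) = 19.15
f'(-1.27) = -36.87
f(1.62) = -33.62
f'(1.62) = -58.11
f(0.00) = 1.00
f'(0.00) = -3.00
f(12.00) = -12131.00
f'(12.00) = -3027.00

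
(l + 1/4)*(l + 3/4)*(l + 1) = l^3 + 2*l^2 + 19*l/16 + 3/16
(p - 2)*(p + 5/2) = p^2 + p/2 - 5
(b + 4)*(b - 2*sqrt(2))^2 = b^3 - 4*sqrt(2)*b^2 + 4*b^2 - 16*sqrt(2)*b + 8*b + 32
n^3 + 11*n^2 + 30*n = n*(n + 5)*(n + 6)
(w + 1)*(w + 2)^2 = w^3 + 5*w^2 + 8*w + 4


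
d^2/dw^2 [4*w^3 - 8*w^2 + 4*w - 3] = 24*w - 16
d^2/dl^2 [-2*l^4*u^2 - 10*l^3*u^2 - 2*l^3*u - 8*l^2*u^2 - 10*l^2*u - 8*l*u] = 4*u*(-6*l^2*u - 15*l*u - 3*l - 4*u - 5)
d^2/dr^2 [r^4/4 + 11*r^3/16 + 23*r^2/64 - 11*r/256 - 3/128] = 3*r^2 + 33*r/8 + 23/32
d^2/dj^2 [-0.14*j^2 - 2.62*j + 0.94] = -0.280000000000000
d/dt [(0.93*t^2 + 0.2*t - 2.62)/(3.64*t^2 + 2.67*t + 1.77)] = (1.7551*t^2 + 22.3658*t + 7.3494)/(13.2496*t^4 + 19.4376*t^3 + 20.0145*t^2 + 9.4518*t + 3.1329)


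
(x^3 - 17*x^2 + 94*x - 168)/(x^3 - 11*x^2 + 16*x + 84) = (x - 4)/(x + 2)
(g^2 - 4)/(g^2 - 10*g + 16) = (g + 2)/(g - 8)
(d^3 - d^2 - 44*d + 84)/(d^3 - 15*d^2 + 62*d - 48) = (d^2 + 5*d - 14)/(d^2 - 9*d + 8)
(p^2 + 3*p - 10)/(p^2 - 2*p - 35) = (p - 2)/(p - 7)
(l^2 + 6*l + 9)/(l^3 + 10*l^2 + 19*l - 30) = (l^2 + 6*l + 9)/(l^3 + 10*l^2 + 19*l - 30)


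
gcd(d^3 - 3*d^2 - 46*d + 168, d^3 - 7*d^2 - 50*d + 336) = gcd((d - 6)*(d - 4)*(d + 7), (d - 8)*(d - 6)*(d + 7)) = d^2 + d - 42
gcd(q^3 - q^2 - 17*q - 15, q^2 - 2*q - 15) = q^2 - 2*q - 15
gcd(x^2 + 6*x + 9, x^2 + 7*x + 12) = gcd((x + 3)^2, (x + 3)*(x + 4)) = x + 3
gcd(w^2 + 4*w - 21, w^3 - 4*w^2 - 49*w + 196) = w + 7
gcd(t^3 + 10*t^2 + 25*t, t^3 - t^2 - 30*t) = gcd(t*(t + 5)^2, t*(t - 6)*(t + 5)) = t^2 + 5*t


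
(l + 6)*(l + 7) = l^2 + 13*l + 42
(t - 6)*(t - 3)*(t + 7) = t^3 - 2*t^2 - 45*t + 126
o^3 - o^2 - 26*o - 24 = (o - 6)*(o + 1)*(o + 4)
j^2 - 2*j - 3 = (j - 3)*(j + 1)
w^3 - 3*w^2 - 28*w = w*(w - 7)*(w + 4)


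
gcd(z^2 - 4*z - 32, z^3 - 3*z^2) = 1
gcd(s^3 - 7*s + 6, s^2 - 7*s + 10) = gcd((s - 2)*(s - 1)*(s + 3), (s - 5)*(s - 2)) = s - 2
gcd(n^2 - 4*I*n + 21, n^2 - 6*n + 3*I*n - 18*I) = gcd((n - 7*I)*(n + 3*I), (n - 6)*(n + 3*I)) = n + 3*I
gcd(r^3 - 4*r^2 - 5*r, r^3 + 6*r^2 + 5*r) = r^2 + r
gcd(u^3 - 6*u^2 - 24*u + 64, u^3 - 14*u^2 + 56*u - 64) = u^2 - 10*u + 16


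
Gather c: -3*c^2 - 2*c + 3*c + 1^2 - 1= -3*c^2 + c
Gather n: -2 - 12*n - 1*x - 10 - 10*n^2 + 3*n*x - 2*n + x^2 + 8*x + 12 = -10*n^2 + n*(3*x - 14) + x^2 + 7*x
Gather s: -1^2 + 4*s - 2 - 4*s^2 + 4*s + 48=-4*s^2 + 8*s + 45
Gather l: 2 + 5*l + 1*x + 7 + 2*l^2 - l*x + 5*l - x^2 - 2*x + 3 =2*l^2 + l*(10 - x) - x^2 - x + 12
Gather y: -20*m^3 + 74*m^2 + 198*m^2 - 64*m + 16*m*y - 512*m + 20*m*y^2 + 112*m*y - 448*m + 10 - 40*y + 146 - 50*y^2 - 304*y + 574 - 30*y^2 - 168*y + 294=-20*m^3 + 272*m^2 - 1024*m + y^2*(20*m - 80) + y*(128*m - 512) + 1024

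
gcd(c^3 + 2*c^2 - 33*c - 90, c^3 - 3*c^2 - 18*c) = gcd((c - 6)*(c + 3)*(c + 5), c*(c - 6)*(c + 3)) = c^2 - 3*c - 18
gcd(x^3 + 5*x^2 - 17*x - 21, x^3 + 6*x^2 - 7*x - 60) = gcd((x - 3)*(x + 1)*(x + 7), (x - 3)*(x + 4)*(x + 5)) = x - 3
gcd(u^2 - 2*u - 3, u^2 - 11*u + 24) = u - 3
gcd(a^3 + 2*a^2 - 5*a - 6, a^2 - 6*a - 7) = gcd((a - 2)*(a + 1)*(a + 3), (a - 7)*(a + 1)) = a + 1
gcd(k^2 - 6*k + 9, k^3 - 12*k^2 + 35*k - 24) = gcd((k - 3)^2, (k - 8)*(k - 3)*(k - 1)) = k - 3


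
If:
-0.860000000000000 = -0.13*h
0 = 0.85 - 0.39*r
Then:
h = 6.62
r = 2.18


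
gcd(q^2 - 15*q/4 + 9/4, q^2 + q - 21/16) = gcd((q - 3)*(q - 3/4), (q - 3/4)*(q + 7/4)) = q - 3/4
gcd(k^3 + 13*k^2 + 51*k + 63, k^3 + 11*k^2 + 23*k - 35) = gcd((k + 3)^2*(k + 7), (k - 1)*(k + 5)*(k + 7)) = k + 7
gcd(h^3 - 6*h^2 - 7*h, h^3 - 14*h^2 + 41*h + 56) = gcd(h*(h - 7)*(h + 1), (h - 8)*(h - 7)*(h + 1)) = h^2 - 6*h - 7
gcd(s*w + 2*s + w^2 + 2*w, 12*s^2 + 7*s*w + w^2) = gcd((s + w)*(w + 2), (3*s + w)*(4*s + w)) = 1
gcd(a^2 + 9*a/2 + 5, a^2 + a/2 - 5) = a + 5/2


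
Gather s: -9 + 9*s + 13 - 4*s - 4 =5*s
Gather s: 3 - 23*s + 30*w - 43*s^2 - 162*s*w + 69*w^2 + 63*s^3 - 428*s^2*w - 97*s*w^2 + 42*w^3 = 63*s^3 + s^2*(-428*w - 43) + s*(-97*w^2 - 162*w - 23) + 42*w^3 + 69*w^2 + 30*w + 3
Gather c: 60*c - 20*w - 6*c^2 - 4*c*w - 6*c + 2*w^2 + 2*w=-6*c^2 + c*(54 - 4*w) + 2*w^2 - 18*w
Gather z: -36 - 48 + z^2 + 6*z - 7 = z^2 + 6*z - 91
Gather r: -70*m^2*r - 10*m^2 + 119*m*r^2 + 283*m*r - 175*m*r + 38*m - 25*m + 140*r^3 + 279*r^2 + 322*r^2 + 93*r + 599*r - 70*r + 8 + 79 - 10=-10*m^2 + 13*m + 140*r^3 + r^2*(119*m + 601) + r*(-70*m^2 + 108*m + 622) + 77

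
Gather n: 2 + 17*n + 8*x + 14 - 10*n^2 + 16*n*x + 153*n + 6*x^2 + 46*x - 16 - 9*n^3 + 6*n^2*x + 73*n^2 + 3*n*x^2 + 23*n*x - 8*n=-9*n^3 + n^2*(6*x + 63) + n*(3*x^2 + 39*x + 162) + 6*x^2 + 54*x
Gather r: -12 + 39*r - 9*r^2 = -9*r^2 + 39*r - 12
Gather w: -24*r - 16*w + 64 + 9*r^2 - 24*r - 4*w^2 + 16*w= 9*r^2 - 48*r - 4*w^2 + 64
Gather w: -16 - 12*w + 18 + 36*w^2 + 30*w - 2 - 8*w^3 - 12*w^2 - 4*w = -8*w^3 + 24*w^2 + 14*w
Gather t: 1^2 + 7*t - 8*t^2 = -8*t^2 + 7*t + 1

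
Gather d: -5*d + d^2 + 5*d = d^2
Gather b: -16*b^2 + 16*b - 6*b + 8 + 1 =-16*b^2 + 10*b + 9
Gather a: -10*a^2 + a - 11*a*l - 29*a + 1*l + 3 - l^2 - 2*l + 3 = -10*a^2 + a*(-11*l - 28) - l^2 - l + 6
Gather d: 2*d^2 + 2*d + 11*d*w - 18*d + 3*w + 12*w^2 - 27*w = 2*d^2 + d*(11*w - 16) + 12*w^2 - 24*w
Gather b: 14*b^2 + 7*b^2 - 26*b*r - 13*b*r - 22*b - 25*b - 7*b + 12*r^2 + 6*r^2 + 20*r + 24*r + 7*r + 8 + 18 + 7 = 21*b^2 + b*(-39*r - 54) + 18*r^2 + 51*r + 33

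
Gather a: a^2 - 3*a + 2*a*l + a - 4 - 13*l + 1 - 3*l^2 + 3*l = a^2 + a*(2*l - 2) - 3*l^2 - 10*l - 3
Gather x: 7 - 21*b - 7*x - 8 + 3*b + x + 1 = -18*b - 6*x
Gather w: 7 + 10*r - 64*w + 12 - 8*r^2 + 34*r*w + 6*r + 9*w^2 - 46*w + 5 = -8*r^2 + 16*r + 9*w^2 + w*(34*r - 110) + 24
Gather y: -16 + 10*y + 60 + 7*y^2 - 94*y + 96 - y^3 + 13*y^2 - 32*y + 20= -y^3 + 20*y^2 - 116*y + 160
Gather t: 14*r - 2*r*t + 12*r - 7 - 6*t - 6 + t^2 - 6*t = 26*r + t^2 + t*(-2*r - 12) - 13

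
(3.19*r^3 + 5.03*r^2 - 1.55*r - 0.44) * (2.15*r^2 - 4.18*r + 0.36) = 6.8585*r^5 - 2.5197*r^4 - 23.2095*r^3 + 7.3438*r^2 + 1.2812*r - 0.1584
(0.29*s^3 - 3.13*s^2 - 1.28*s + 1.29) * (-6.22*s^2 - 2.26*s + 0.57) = -1.8038*s^5 + 18.8132*s^4 + 15.2007*s^3 - 6.9151*s^2 - 3.645*s + 0.7353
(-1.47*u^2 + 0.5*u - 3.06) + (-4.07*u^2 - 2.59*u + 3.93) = -5.54*u^2 - 2.09*u + 0.87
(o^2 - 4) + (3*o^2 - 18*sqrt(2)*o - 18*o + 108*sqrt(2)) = 4*o^2 - 18*sqrt(2)*o - 18*o - 4 + 108*sqrt(2)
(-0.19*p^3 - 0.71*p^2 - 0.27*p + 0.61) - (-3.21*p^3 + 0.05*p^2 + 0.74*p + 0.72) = 3.02*p^3 - 0.76*p^2 - 1.01*p - 0.11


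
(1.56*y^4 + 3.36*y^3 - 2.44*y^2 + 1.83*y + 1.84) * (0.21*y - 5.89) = 0.3276*y^5 - 8.4828*y^4 - 20.3028*y^3 + 14.7559*y^2 - 10.3923*y - 10.8376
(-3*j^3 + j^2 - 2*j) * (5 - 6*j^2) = 18*j^5 - 6*j^4 - 3*j^3 + 5*j^2 - 10*j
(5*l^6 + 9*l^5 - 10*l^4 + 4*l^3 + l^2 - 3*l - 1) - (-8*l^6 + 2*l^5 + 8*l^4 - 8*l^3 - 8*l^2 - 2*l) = 13*l^6 + 7*l^5 - 18*l^4 + 12*l^3 + 9*l^2 - l - 1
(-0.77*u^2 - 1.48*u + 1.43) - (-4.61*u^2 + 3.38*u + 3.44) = 3.84*u^2 - 4.86*u - 2.01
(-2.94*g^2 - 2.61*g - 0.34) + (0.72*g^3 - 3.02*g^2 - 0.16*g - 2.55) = 0.72*g^3 - 5.96*g^2 - 2.77*g - 2.89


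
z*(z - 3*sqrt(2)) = z^2 - 3*sqrt(2)*z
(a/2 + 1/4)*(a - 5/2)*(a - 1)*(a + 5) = a^4/2 + a^3 - 57*a^2/8 + 5*a/2 + 25/8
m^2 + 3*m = m*(m + 3)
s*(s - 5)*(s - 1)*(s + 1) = s^4 - 5*s^3 - s^2 + 5*s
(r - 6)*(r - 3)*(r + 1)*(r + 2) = r^4 - 6*r^3 - 7*r^2 + 36*r + 36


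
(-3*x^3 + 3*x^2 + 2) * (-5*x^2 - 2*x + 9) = 15*x^5 - 9*x^4 - 33*x^3 + 17*x^2 - 4*x + 18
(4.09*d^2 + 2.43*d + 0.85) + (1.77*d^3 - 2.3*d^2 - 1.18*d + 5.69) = 1.77*d^3 + 1.79*d^2 + 1.25*d + 6.54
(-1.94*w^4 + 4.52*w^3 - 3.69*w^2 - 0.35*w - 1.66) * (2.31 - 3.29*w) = 6.3826*w^5 - 19.3522*w^4 + 22.5813*w^3 - 7.3724*w^2 + 4.6529*w - 3.8346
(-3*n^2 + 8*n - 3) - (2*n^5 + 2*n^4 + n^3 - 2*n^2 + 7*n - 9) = -2*n^5 - 2*n^4 - n^3 - n^2 + n + 6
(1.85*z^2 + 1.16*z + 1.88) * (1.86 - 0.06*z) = -0.111*z^3 + 3.3714*z^2 + 2.0448*z + 3.4968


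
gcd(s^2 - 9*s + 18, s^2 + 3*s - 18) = s - 3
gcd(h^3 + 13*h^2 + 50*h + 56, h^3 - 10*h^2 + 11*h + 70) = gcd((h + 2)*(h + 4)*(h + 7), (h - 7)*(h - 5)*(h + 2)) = h + 2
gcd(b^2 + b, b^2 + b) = b^2 + b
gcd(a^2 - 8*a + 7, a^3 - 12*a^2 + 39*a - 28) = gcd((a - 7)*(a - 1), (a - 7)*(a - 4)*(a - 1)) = a^2 - 8*a + 7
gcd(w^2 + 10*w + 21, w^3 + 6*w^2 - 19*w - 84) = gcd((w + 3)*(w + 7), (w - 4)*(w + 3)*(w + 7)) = w^2 + 10*w + 21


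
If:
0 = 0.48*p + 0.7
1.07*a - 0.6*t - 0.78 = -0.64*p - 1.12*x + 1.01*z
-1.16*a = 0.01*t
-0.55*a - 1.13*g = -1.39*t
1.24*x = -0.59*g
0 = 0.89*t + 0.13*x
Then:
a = 0.00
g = 0.00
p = -1.46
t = 0.00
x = 0.00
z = -1.70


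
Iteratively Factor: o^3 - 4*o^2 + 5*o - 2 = (o - 1)*(o^2 - 3*o + 2) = (o - 1)^2*(o - 2)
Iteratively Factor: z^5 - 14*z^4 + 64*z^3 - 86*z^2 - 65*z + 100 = (z - 1)*(z^4 - 13*z^3 + 51*z^2 - 35*z - 100) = (z - 4)*(z - 1)*(z^3 - 9*z^2 + 15*z + 25) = (z - 4)*(z - 1)*(z + 1)*(z^2 - 10*z + 25) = (z - 5)*(z - 4)*(z - 1)*(z + 1)*(z - 5)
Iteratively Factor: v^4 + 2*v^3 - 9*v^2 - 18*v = (v + 2)*(v^3 - 9*v) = v*(v + 2)*(v^2 - 9) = v*(v - 3)*(v + 2)*(v + 3)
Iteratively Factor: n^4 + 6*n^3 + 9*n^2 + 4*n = (n)*(n^3 + 6*n^2 + 9*n + 4) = n*(n + 1)*(n^2 + 5*n + 4) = n*(n + 1)*(n + 4)*(n + 1)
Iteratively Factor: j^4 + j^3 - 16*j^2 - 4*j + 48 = (j - 2)*(j^3 + 3*j^2 - 10*j - 24) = (j - 2)*(j + 4)*(j^2 - j - 6) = (j - 2)*(j + 2)*(j + 4)*(j - 3)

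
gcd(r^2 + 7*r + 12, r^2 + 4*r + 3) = r + 3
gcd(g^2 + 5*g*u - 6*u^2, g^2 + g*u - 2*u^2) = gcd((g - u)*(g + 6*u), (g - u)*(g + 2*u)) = -g + u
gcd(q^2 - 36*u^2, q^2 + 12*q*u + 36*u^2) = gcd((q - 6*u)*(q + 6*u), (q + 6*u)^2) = q + 6*u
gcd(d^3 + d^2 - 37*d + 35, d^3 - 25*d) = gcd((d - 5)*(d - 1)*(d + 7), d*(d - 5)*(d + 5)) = d - 5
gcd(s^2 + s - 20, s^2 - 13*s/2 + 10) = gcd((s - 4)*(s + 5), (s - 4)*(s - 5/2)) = s - 4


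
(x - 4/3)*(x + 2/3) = x^2 - 2*x/3 - 8/9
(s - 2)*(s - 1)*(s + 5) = s^3 + 2*s^2 - 13*s + 10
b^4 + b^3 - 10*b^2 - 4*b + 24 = (b - 2)^2*(b + 2)*(b + 3)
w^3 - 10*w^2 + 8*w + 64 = (w - 8)*(w - 4)*(w + 2)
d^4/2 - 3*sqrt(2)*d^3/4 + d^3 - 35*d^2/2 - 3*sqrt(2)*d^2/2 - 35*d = d*(d/2 + 1)*(d - 5*sqrt(2))*(d + 7*sqrt(2)/2)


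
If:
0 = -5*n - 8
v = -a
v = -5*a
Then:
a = 0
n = -8/5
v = 0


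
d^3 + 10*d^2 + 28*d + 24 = (d + 2)^2*(d + 6)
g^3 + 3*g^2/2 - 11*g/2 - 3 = (g - 2)*(g + 1/2)*(g + 3)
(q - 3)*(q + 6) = q^2 + 3*q - 18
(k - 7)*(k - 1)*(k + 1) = k^3 - 7*k^2 - k + 7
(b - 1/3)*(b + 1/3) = b^2 - 1/9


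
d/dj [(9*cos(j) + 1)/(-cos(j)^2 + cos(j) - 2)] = (9*sin(j)^2 - 2*cos(j) + 10)*sin(j)/(sin(j)^2 + cos(j) - 3)^2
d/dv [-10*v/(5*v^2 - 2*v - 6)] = 10*(5*v^2 + 6)/(25*v^4 - 20*v^3 - 56*v^2 + 24*v + 36)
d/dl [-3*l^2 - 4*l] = -6*l - 4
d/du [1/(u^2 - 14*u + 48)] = 2*(7 - u)/(u^2 - 14*u + 48)^2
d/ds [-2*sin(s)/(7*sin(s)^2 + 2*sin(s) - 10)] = 2*(7*sin(s)^2 + 10)*cos(s)/(7*sin(s)^2 + 2*sin(s) - 10)^2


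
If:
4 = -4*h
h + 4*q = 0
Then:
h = -1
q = 1/4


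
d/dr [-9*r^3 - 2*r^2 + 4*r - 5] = -27*r^2 - 4*r + 4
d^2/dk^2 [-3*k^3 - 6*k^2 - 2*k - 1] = -18*k - 12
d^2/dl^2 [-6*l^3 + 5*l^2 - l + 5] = 10 - 36*l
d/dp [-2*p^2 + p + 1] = 1 - 4*p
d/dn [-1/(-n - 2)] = -1/(n + 2)^2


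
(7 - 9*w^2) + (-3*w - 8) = -9*w^2 - 3*w - 1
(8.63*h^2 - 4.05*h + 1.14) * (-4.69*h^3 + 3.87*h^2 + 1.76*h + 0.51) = -40.4747*h^5 + 52.3926*h^4 - 5.8313*h^3 + 1.6851*h^2 - 0.0591000000000004*h + 0.5814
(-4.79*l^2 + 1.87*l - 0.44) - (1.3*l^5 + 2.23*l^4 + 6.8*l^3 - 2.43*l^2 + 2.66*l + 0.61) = -1.3*l^5 - 2.23*l^4 - 6.8*l^3 - 2.36*l^2 - 0.79*l - 1.05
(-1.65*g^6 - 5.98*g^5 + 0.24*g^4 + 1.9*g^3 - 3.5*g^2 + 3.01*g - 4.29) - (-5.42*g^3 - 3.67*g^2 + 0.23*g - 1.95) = -1.65*g^6 - 5.98*g^5 + 0.24*g^4 + 7.32*g^3 + 0.17*g^2 + 2.78*g - 2.34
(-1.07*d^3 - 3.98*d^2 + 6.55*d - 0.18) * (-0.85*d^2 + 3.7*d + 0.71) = 0.9095*d^5 - 0.576000000000001*d^4 - 21.0532*d^3 + 21.5622*d^2 + 3.9845*d - 0.1278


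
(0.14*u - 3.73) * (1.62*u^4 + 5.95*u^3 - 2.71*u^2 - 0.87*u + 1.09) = 0.2268*u^5 - 5.2096*u^4 - 22.5729*u^3 + 9.9865*u^2 + 3.3977*u - 4.0657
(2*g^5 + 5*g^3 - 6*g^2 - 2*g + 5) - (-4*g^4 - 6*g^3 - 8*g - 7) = 2*g^5 + 4*g^4 + 11*g^3 - 6*g^2 + 6*g + 12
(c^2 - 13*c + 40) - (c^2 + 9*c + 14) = 26 - 22*c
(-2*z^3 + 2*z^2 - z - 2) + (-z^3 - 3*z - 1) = -3*z^3 + 2*z^2 - 4*z - 3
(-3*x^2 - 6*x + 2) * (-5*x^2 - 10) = 15*x^4 + 30*x^3 + 20*x^2 + 60*x - 20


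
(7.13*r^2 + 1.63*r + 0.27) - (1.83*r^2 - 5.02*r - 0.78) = 5.3*r^2 + 6.65*r + 1.05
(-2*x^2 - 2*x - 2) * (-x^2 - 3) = 2*x^4 + 2*x^3 + 8*x^2 + 6*x + 6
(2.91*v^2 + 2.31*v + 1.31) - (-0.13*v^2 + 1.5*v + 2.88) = 3.04*v^2 + 0.81*v - 1.57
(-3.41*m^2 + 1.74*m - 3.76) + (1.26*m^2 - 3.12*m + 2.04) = -2.15*m^2 - 1.38*m - 1.72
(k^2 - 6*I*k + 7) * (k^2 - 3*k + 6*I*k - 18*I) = k^4 - 3*k^3 + 43*k^2 - 129*k + 42*I*k - 126*I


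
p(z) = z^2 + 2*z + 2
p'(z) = 2*z + 2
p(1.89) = 9.35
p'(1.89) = 5.78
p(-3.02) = 5.08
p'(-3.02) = -4.04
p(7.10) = 66.61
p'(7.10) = 16.20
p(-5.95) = 25.50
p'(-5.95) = -9.90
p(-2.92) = 4.69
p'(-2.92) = -3.84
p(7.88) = 79.85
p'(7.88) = 17.76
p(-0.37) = 1.40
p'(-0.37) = 1.26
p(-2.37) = 2.88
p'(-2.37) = -2.74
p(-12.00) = 122.00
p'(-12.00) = -22.00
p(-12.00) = 122.00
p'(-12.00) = -22.00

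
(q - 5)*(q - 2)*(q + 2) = q^3 - 5*q^2 - 4*q + 20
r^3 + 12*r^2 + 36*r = r*(r + 6)^2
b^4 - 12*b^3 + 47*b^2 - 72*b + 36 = (b - 6)*(b - 3)*(b - 2)*(b - 1)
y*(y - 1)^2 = y^3 - 2*y^2 + y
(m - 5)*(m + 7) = m^2 + 2*m - 35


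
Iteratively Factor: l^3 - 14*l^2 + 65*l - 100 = (l - 4)*(l^2 - 10*l + 25) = (l - 5)*(l - 4)*(l - 5)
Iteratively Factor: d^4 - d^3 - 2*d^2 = (d)*(d^3 - d^2 - 2*d) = d*(d + 1)*(d^2 - 2*d) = d*(d - 2)*(d + 1)*(d)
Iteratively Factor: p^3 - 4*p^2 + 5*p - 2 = (p - 2)*(p^2 - 2*p + 1) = (p - 2)*(p - 1)*(p - 1)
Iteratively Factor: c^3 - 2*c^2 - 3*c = (c)*(c^2 - 2*c - 3) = c*(c + 1)*(c - 3)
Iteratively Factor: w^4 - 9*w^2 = (w)*(w^3 - 9*w) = w*(w - 3)*(w^2 + 3*w) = w^2*(w - 3)*(w + 3)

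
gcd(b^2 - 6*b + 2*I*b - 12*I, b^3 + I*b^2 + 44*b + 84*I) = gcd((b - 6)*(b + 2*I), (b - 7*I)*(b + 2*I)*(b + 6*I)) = b + 2*I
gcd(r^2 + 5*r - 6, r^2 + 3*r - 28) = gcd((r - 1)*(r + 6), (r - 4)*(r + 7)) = 1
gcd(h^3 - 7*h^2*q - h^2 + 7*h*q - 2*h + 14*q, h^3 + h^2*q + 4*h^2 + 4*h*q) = 1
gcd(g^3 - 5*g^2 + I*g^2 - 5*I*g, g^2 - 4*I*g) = g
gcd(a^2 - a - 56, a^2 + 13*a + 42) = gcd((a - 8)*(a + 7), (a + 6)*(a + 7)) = a + 7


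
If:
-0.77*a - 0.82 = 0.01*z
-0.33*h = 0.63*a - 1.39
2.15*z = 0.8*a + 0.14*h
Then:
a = -1.07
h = 6.25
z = 0.01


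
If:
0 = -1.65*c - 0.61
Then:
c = -0.37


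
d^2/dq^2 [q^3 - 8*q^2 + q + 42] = 6*q - 16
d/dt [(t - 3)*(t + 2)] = 2*t - 1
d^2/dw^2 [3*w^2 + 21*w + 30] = 6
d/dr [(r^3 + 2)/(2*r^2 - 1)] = r*(2*r^3 - 3*r - 8)/(4*r^4 - 4*r^2 + 1)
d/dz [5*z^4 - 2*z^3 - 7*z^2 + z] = 20*z^3 - 6*z^2 - 14*z + 1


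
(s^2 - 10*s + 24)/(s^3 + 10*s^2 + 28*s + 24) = (s^2 - 10*s + 24)/(s^3 + 10*s^2 + 28*s + 24)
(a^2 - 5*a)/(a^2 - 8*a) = (a - 5)/(a - 8)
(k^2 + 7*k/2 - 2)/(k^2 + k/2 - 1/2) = (k + 4)/(k + 1)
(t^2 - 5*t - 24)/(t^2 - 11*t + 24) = (t + 3)/(t - 3)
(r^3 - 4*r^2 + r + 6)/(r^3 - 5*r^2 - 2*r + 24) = (r^2 - r - 2)/(r^2 - 2*r - 8)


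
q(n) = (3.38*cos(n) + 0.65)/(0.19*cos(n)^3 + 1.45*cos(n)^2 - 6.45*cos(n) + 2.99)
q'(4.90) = 4.00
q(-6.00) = -2.29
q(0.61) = -2.81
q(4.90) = 0.70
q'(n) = (3.38*cos(n) + 0.65)*(0.57*sin(n)*cos(n)^2 + 2.9*sin(n)*cos(n) - 6.45*sin(n))/(0.19*cos(n)^3 + 1.45*cos(n)^2 - 6.45*cos(n) + 2.99)^2 - 3.38*sin(n)/(0.19*cos(n)^3 + 1.45*cos(n)^2 - 6.45*cos(n) + 2.99)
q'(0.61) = -3.28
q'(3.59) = 0.06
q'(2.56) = -0.08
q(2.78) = -0.25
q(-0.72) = -3.33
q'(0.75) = -8.47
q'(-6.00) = -0.63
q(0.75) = -3.55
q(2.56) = -0.23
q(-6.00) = -2.29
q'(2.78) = -0.04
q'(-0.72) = 6.71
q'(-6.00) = -0.63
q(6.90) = -2.83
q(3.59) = -0.24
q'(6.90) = -3.42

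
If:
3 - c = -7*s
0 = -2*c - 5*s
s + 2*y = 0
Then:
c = 15/19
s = -6/19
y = 3/19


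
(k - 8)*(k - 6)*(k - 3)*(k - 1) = k^4 - 18*k^3 + 107*k^2 - 234*k + 144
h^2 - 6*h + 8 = (h - 4)*(h - 2)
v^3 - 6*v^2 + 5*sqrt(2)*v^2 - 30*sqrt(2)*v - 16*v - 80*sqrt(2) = (v - 8)*(v + 2)*(v + 5*sqrt(2))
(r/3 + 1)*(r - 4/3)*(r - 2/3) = r^3/3 + r^2/3 - 46*r/27 + 8/9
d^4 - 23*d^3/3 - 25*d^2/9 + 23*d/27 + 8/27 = (d - 8)*(d - 1/3)*(d + 1/3)^2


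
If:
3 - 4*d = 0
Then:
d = 3/4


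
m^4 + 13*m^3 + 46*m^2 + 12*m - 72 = (m - 1)*(m + 2)*(m + 6)^2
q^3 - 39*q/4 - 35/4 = (q - 7/2)*(q + 1)*(q + 5/2)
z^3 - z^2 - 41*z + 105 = (z - 5)*(z - 3)*(z + 7)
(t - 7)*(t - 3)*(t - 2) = t^3 - 12*t^2 + 41*t - 42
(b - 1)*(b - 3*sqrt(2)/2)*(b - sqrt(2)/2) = b^3 - 2*sqrt(2)*b^2 - b^2 + 3*b/2 + 2*sqrt(2)*b - 3/2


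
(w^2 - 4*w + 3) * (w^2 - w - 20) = w^4 - 5*w^3 - 13*w^2 + 77*w - 60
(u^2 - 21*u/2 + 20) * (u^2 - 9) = u^4 - 21*u^3/2 + 11*u^2 + 189*u/2 - 180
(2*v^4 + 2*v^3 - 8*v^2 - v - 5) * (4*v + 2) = 8*v^5 + 12*v^4 - 28*v^3 - 20*v^2 - 22*v - 10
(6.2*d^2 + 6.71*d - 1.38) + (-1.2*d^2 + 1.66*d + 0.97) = 5.0*d^2 + 8.37*d - 0.41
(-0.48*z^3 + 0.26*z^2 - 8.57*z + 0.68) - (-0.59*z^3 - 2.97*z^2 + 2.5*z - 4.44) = 0.11*z^3 + 3.23*z^2 - 11.07*z + 5.12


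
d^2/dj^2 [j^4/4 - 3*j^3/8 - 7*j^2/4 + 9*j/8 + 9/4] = 3*j^2 - 9*j/4 - 7/2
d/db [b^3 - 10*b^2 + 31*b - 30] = 3*b^2 - 20*b + 31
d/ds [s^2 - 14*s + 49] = 2*s - 14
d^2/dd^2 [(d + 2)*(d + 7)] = 2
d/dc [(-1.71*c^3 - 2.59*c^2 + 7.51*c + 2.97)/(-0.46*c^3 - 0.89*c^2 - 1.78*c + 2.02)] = (-4.44089209850063e-16*c^5 + 0.330499999999999*c^4 + 12.9968*c^3 + 5.0301*c^2 - 5.177*c + 20.4568)/(0.2116*c^6 + 0.8188*c^5 + 2.4297*c^4 + 1.31*c^3 - 0.4272*c^2 - 7.1912*c + 4.0804)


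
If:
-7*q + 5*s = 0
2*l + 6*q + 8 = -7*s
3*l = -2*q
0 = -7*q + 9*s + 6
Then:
No Solution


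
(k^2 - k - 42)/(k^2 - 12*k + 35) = (k + 6)/(k - 5)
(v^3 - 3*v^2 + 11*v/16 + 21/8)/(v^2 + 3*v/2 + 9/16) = (4*v^2 - 15*v + 14)/(4*v + 3)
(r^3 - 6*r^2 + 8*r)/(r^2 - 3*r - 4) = r*(r - 2)/(r + 1)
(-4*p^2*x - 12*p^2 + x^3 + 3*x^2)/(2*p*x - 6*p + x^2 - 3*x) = (-2*p*x - 6*p + x^2 + 3*x)/(x - 3)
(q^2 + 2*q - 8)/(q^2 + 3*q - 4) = (q - 2)/(q - 1)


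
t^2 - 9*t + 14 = (t - 7)*(t - 2)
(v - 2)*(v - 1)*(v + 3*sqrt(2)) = v^3 - 3*v^2 + 3*sqrt(2)*v^2 - 9*sqrt(2)*v + 2*v + 6*sqrt(2)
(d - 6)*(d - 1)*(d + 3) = d^3 - 4*d^2 - 15*d + 18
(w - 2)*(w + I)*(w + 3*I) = w^3 - 2*w^2 + 4*I*w^2 - 3*w - 8*I*w + 6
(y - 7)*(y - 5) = y^2 - 12*y + 35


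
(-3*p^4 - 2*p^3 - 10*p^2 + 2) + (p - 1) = -3*p^4 - 2*p^3 - 10*p^2 + p + 1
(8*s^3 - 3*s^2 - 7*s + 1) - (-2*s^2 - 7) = 8*s^3 - s^2 - 7*s + 8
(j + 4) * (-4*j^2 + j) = -4*j^3 - 15*j^2 + 4*j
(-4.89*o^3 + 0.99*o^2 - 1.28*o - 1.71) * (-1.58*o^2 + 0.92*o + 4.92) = 7.7262*o^5 - 6.063*o^4 - 21.1256*o^3 + 6.395*o^2 - 7.8708*o - 8.4132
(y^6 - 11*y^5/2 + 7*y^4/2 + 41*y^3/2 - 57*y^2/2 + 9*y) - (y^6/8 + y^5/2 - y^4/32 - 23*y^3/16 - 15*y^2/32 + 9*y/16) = 7*y^6/8 - 6*y^5 + 113*y^4/32 + 351*y^3/16 - 897*y^2/32 + 135*y/16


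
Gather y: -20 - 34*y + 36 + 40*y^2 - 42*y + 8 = 40*y^2 - 76*y + 24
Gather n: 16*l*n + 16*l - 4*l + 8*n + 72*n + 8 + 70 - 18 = 12*l + n*(16*l + 80) + 60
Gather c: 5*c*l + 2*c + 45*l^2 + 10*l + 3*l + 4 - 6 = c*(5*l + 2) + 45*l^2 + 13*l - 2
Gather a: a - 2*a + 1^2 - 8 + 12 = 5 - a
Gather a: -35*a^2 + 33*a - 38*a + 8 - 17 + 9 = -35*a^2 - 5*a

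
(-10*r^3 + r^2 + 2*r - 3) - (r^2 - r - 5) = -10*r^3 + 3*r + 2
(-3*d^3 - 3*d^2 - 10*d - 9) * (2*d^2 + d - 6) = -6*d^5 - 9*d^4 - 5*d^3 - 10*d^2 + 51*d + 54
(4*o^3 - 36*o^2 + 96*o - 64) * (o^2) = 4*o^5 - 36*o^4 + 96*o^3 - 64*o^2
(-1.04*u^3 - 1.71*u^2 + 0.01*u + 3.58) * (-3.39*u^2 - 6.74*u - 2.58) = 3.5256*u^5 + 12.8065*u^4 + 14.1747*u^3 - 7.7918*u^2 - 24.155*u - 9.2364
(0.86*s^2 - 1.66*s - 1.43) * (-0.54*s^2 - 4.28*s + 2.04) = -0.4644*s^4 - 2.7844*s^3 + 9.6314*s^2 + 2.734*s - 2.9172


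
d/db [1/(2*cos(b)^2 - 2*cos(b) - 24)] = (2*cos(b) - 1)*sin(b)/(2*(sin(b)^2 + cos(b) + 11)^2)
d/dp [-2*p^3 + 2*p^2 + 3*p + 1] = -6*p^2 + 4*p + 3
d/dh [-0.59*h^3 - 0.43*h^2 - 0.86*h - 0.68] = -1.77*h^2 - 0.86*h - 0.86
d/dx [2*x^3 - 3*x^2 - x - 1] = 6*x^2 - 6*x - 1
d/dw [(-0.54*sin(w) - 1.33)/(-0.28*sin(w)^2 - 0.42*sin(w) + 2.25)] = (-0.7448*sin(w) + 0.0756*cos(2*w) - 1.8492)*cos(w)/(0.28*sin(w)^2 + 0.42*sin(w) - 2.25)^2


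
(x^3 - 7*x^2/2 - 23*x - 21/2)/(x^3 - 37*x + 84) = (2*x^3 - 7*x^2 - 46*x - 21)/(2*(x^3 - 37*x + 84))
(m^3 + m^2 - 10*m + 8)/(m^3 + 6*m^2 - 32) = (m - 1)/(m + 4)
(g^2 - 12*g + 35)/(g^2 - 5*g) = (g - 7)/g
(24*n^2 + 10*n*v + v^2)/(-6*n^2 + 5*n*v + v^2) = (4*n + v)/(-n + v)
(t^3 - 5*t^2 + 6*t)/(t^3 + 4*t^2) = (t^2 - 5*t + 6)/(t*(t + 4))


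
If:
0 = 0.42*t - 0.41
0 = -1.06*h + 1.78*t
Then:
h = 1.64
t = 0.98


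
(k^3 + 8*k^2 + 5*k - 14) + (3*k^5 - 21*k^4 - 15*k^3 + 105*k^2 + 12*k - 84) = 3*k^5 - 21*k^4 - 14*k^3 + 113*k^2 + 17*k - 98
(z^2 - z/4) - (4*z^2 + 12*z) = -3*z^2 - 49*z/4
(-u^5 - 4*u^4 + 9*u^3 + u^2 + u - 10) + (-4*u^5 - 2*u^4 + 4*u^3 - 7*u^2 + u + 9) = -5*u^5 - 6*u^4 + 13*u^3 - 6*u^2 + 2*u - 1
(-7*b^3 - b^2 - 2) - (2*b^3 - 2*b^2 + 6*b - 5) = -9*b^3 + b^2 - 6*b + 3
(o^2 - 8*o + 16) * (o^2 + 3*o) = o^4 - 5*o^3 - 8*o^2 + 48*o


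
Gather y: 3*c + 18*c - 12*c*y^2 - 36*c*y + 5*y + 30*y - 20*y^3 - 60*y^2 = 21*c - 20*y^3 + y^2*(-12*c - 60) + y*(35 - 36*c)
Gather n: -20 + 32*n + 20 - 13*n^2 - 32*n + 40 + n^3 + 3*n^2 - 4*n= n^3 - 10*n^2 - 4*n + 40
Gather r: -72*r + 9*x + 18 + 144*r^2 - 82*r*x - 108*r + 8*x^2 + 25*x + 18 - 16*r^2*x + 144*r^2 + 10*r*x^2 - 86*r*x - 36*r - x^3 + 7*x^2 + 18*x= r^2*(288 - 16*x) + r*(10*x^2 - 168*x - 216) - x^3 + 15*x^2 + 52*x + 36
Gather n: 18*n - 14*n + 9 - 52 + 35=4*n - 8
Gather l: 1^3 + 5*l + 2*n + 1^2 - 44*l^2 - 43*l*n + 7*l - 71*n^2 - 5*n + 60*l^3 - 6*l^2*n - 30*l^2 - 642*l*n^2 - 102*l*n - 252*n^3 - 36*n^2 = 60*l^3 + l^2*(-6*n - 74) + l*(-642*n^2 - 145*n + 12) - 252*n^3 - 107*n^2 - 3*n + 2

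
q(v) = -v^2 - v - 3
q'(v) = -2*v - 1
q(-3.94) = -14.58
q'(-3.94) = 6.88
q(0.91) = -4.74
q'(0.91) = -2.82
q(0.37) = -3.51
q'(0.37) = -1.74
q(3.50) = -18.75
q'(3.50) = -8.00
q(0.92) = -4.77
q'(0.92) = -2.84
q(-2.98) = -8.90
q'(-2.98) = 4.96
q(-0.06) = -2.94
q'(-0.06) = -0.88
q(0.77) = -4.36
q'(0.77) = -2.54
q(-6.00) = -33.00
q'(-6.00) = 11.00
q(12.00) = -159.00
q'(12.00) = -25.00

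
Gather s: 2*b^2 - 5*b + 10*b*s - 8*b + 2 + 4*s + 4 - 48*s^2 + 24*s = 2*b^2 - 13*b - 48*s^2 + s*(10*b + 28) + 6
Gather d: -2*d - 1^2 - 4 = -2*d - 5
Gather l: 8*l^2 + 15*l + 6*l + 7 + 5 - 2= 8*l^2 + 21*l + 10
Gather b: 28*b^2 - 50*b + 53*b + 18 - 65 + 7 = 28*b^2 + 3*b - 40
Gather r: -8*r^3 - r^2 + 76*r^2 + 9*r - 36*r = -8*r^3 + 75*r^2 - 27*r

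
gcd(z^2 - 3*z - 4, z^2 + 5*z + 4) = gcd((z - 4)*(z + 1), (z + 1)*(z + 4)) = z + 1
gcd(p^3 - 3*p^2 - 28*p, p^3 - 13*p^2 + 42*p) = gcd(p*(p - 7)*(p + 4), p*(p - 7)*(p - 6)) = p^2 - 7*p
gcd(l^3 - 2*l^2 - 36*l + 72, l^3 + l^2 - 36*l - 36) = l^2 - 36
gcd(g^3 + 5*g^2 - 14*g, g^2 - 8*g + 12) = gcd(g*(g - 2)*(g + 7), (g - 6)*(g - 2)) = g - 2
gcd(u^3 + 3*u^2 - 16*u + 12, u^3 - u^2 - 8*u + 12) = u - 2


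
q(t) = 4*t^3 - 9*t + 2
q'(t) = 12*t^2 - 9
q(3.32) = 118.50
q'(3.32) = 123.27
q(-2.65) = -48.59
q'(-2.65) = 75.27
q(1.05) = -2.82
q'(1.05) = 4.23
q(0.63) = -2.67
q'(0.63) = -4.24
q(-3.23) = -103.72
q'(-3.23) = 116.19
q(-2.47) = -36.05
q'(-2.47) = 64.21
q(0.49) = -1.94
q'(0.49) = -6.12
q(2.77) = 62.09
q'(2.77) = 83.07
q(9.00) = 2837.00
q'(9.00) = 963.00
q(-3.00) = -79.00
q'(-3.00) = 99.00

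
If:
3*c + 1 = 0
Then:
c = -1/3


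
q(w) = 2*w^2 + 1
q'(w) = 4*w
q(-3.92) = 31.73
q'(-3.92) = -15.68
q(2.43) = 12.81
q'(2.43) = 9.72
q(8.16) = 134.17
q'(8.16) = 32.64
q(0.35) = 1.24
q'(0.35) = 1.40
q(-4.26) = 37.30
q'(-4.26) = -17.04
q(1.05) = 3.20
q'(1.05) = 4.20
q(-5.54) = 62.38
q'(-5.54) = -22.16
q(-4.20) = 36.28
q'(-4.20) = -16.80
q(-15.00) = 451.00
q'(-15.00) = -60.00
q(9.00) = 163.00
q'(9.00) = 36.00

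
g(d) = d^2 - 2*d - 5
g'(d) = 2*d - 2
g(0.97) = -6.00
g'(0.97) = -0.06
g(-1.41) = -0.19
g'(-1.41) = -4.82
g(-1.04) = -1.84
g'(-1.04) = -4.08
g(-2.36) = 5.29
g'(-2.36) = -6.72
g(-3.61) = 15.25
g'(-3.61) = -9.22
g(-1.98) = 2.88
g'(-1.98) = -5.96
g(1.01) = -6.00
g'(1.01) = 0.02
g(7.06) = 30.72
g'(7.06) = 12.12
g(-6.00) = 43.00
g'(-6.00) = -14.00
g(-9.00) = 94.00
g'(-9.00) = -20.00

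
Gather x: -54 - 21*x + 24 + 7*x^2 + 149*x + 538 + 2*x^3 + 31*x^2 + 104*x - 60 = 2*x^3 + 38*x^2 + 232*x + 448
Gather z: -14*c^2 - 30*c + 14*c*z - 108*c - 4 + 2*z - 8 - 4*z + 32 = -14*c^2 - 138*c + z*(14*c - 2) + 20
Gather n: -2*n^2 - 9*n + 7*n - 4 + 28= -2*n^2 - 2*n + 24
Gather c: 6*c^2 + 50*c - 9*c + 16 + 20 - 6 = 6*c^2 + 41*c + 30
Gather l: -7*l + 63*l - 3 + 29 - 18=56*l + 8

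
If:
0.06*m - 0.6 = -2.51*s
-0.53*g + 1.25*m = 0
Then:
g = 23.5849056603774 - 98.6635220125786*s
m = 10.0 - 41.8333333333333*s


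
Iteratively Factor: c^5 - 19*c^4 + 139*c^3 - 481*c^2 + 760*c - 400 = (c - 4)*(c^4 - 15*c^3 + 79*c^2 - 165*c + 100) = (c - 4)*(c - 1)*(c^3 - 14*c^2 + 65*c - 100) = (c - 5)*(c - 4)*(c - 1)*(c^2 - 9*c + 20) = (c - 5)*(c - 4)^2*(c - 1)*(c - 5)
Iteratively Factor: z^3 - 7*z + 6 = (z + 3)*(z^2 - 3*z + 2) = (z - 2)*(z + 3)*(z - 1)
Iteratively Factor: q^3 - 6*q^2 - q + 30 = (q - 5)*(q^2 - q - 6) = (q - 5)*(q + 2)*(q - 3)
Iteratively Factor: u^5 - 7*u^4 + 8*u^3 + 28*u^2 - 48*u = (u - 4)*(u^4 - 3*u^3 - 4*u^2 + 12*u) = (u - 4)*(u - 3)*(u^3 - 4*u) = (u - 4)*(u - 3)*(u - 2)*(u^2 + 2*u) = (u - 4)*(u - 3)*(u - 2)*(u + 2)*(u)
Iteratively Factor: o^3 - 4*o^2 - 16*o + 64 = (o + 4)*(o^2 - 8*o + 16) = (o - 4)*(o + 4)*(o - 4)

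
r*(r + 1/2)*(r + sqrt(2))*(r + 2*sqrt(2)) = r^4 + r^3/2 + 3*sqrt(2)*r^3 + 3*sqrt(2)*r^2/2 + 4*r^2 + 2*r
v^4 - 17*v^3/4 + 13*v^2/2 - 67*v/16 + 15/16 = (v - 3/2)*(v - 5/4)*(v - 1)*(v - 1/2)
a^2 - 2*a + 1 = (a - 1)^2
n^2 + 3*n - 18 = (n - 3)*(n + 6)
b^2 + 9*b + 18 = (b + 3)*(b + 6)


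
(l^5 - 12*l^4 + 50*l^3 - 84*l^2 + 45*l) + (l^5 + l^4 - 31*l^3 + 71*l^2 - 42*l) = 2*l^5 - 11*l^4 + 19*l^3 - 13*l^2 + 3*l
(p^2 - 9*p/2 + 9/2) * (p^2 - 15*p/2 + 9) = p^4 - 12*p^3 + 189*p^2/4 - 297*p/4 + 81/2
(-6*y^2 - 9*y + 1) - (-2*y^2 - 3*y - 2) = -4*y^2 - 6*y + 3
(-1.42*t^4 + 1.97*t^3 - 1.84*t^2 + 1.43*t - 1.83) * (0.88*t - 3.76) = -1.2496*t^5 + 7.0728*t^4 - 9.0264*t^3 + 8.1768*t^2 - 6.9872*t + 6.8808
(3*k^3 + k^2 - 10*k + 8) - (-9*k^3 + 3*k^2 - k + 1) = 12*k^3 - 2*k^2 - 9*k + 7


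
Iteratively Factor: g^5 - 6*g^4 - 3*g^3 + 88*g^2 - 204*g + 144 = (g + 4)*(g^4 - 10*g^3 + 37*g^2 - 60*g + 36) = (g - 2)*(g + 4)*(g^3 - 8*g^2 + 21*g - 18) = (g - 3)*(g - 2)*(g + 4)*(g^2 - 5*g + 6) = (g - 3)^2*(g - 2)*(g + 4)*(g - 2)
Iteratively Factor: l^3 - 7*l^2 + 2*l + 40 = (l - 4)*(l^2 - 3*l - 10) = (l - 5)*(l - 4)*(l + 2)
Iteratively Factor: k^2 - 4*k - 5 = (k - 5)*(k + 1)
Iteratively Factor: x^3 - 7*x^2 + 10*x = (x)*(x^2 - 7*x + 10) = x*(x - 2)*(x - 5)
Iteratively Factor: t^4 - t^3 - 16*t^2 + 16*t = (t + 4)*(t^3 - 5*t^2 + 4*t) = (t - 4)*(t + 4)*(t^2 - t) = t*(t - 4)*(t + 4)*(t - 1)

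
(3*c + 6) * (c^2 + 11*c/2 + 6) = 3*c^3 + 45*c^2/2 + 51*c + 36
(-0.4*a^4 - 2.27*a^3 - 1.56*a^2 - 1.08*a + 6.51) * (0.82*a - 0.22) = -0.328*a^5 - 1.7734*a^4 - 0.7798*a^3 - 0.5424*a^2 + 5.5758*a - 1.4322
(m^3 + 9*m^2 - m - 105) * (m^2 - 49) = m^5 + 9*m^4 - 50*m^3 - 546*m^2 + 49*m + 5145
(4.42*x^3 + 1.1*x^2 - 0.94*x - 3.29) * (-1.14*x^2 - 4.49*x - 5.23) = -5.0388*x^5 - 21.0998*x^4 - 26.984*x^3 + 2.2182*x^2 + 19.6883*x + 17.2067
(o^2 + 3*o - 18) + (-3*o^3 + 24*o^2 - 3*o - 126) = -3*o^3 + 25*o^2 - 144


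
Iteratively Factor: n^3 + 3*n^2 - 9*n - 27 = (n - 3)*(n^2 + 6*n + 9) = (n - 3)*(n + 3)*(n + 3)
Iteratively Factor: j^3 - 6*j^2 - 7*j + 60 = (j + 3)*(j^2 - 9*j + 20) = (j - 5)*(j + 3)*(j - 4)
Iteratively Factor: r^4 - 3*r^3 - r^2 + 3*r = (r - 1)*(r^3 - 2*r^2 - 3*r) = (r - 3)*(r - 1)*(r^2 + r) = r*(r - 3)*(r - 1)*(r + 1)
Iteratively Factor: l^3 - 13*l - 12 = (l + 1)*(l^2 - l - 12) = (l - 4)*(l + 1)*(l + 3)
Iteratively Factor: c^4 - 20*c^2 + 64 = (c - 4)*(c^3 + 4*c^2 - 4*c - 16) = (c - 4)*(c - 2)*(c^2 + 6*c + 8) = (c - 4)*(c - 2)*(c + 2)*(c + 4)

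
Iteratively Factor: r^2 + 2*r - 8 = (r + 4)*(r - 2)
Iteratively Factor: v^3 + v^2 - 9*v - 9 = (v - 3)*(v^2 + 4*v + 3) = (v - 3)*(v + 1)*(v + 3)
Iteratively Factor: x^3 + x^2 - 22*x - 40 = (x - 5)*(x^2 + 6*x + 8) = (x - 5)*(x + 4)*(x + 2)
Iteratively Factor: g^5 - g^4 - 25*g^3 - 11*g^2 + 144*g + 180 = (g + 3)*(g^4 - 4*g^3 - 13*g^2 + 28*g + 60) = (g + 2)*(g + 3)*(g^3 - 6*g^2 - g + 30) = (g - 5)*(g + 2)*(g + 3)*(g^2 - g - 6) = (g - 5)*(g + 2)^2*(g + 3)*(g - 3)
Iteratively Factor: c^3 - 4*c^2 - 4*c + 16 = (c + 2)*(c^2 - 6*c + 8) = (c - 4)*(c + 2)*(c - 2)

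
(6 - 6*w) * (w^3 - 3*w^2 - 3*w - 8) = -6*w^4 + 24*w^3 + 30*w - 48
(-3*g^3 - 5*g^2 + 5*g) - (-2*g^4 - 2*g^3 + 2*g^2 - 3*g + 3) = 2*g^4 - g^3 - 7*g^2 + 8*g - 3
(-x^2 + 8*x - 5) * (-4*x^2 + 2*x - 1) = 4*x^4 - 34*x^3 + 37*x^2 - 18*x + 5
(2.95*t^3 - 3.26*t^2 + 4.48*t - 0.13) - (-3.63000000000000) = 2.95*t^3 - 3.26*t^2 + 4.48*t + 3.5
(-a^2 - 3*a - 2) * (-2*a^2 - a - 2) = 2*a^4 + 7*a^3 + 9*a^2 + 8*a + 4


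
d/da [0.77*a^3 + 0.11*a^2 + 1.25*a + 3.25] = 2.31*a^2 + 0.22*a + 1.25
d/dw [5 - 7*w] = -7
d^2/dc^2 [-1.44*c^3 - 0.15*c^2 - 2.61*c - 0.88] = -8.64*c - 0.3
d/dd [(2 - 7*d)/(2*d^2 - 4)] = (7*d^2 - 4*d + 14)/(2*(d^4 - 4*d^2 + 4))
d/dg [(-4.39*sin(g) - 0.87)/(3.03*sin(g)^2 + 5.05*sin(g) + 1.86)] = (13.3017*sin(g)^2 + 5.2722*sin(g) - 3.7719)*cos(g)/(9.1809*sin(g)^4 + 30.603*sin(g)^3 + 36.7741*sin(g)^2 + 18.786*sin(g) + 3.4596)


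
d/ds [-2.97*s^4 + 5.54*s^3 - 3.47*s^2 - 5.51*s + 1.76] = -11.88*s^3 + 16.62*s^2 - 6.94*s - 5.51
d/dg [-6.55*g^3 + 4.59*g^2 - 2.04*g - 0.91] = -19.65*g^2 + 9.18*g - 2.04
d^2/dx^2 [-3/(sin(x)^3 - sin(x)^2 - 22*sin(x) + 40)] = 3*(9*sin(x)^6 - 11*sin(x)^5 - 52*sin(x)^4 - 278*sin(x)^3 + 770*sin(x)^2 + 988*sin(x) - 1048)/(sin(x)^3 - sin(x)^2 - 22*sin(x) + 40)^3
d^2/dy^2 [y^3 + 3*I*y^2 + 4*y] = 6*y + 6*I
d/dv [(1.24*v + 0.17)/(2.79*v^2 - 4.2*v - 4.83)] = (3.4596*v^2 - 5.208*v - (1.24*v + 0.17)*(5.58*v - 4.2) - 5.9892)/(-2.79*v^2 + 4.2*v + 4.83)^2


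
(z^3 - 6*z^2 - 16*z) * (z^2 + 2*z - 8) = z^5 - 4*z^4 - 36*z^3 + 16*z^2 + 128*z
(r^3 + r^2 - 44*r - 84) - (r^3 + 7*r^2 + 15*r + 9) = -6*r^2 - 59*r - 93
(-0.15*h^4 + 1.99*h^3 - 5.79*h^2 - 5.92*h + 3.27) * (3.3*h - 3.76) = -0.495*h^5 + 7.131*h^4 - 26.5894*h^3 + 2.2344*h^2 + 33.0502*h - 12.2952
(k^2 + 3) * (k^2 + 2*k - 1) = k^4 + 2*k^3 + 2*k^2 + 6*k - 3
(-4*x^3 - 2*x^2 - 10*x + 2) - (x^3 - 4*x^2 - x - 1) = -5*x^3 + 2*x^2 - 9*x + 3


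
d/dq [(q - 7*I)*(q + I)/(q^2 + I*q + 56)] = 7*I/(q^2 + 16*I*q - 64)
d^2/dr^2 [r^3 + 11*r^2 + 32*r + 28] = 6*r + 22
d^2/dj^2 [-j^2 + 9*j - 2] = -2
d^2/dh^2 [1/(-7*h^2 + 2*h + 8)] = 2*(-49*h^2 + 14*h + 4*(7*h - 1)^2 + 56)/(-7*h^2 + 2*h + 8)^3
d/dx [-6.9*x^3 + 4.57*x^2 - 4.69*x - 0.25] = -20.7*x^2 + 9.14*x - 4.69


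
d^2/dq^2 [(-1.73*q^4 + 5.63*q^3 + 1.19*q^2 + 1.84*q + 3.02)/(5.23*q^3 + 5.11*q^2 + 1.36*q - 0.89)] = (-1.13686837721616e-13*q^8 + 6.82121026329696e-13*q^7 - 301.564554000001*q^6 - 58.747002000001*q^5 + 1578.010902*q^4 + 1527.830896*q^3 + 679.951662*q^2 + 287.23587*q + 44.98037)/(143.055667*q^9 + 419.319957*q^8 + 521.298681*q^7 + 278.479036*q^6 - 7.15551*q^5 - 79.347291*q^4 - 22.167359*q^3 + 7.204461*q^2 + 3.231768*q - 0.704969)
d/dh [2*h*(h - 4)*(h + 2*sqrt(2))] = 6*h^2 - 16*h + 8*sqrt(2)*h - 16*sqrt(2)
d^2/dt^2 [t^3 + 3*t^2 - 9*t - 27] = 6*t + 6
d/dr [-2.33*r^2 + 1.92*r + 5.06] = 1.92 - 4.66*r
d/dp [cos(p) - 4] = -sin(p)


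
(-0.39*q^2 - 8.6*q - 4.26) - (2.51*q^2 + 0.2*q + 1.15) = -2.9*q^2 - 8.8*q - 5.41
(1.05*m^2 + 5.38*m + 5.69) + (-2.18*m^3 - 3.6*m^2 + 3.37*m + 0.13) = -2.18*m^3 - 2.55*m^2 + 8.75*m + 5.82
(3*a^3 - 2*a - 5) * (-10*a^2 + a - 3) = -30*a^5 + 3*a^4 + 11*a^3 + 48*a^2 + a + 15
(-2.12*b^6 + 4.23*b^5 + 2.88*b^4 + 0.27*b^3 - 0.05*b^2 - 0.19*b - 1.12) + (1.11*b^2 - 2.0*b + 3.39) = -2.12*b^6 + 4.23*b^5 + 2.88*b^4 + 0.27*b^3 + 1.06*b^2 - 2.19*b + 2.27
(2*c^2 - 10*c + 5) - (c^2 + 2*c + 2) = c^2 - 12*c + 3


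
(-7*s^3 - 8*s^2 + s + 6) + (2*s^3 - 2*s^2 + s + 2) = -5*s^3 - 10*s^2 + 2*s + 8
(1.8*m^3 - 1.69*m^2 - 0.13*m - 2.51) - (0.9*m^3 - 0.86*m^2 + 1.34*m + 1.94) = 0.9*m^3 - 0.83*m^2 - 1.47*m - 4.45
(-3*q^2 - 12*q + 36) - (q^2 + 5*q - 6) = -4*q^2 - 17*q + 42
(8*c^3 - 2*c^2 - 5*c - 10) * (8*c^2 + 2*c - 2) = 64*c^5 - 60*c^3 - 86*c^2 - 10*c + 20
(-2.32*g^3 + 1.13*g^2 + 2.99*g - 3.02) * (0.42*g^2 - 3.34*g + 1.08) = -0.9744*g^5 + 8.2234*g^4 - 5.024*g^3 - 10.0346*g^2 + 13.316*g - 3.2616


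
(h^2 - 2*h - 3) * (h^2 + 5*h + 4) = h^4 + 3*h^3 - 9*h^2 - 23*h - 12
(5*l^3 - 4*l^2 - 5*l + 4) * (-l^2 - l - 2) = -5*l^5 - l^4 - l^3 + 9*l^2 + 6*l - 8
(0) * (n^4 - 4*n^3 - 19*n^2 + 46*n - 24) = 0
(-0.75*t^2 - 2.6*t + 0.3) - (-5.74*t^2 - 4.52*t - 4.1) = 4.99*t^2 + 1.92*t + 4.4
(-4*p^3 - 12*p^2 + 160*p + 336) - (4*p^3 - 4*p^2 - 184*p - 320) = -8*p^3 - 8*p^2 + 344*p + 656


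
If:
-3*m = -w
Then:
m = w/3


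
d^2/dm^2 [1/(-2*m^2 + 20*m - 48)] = (m^2 - 10*m - 4*(m - 5)^2 + 24)/(m^2 - 10*m + 24)^3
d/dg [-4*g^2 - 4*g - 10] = -8*g - 4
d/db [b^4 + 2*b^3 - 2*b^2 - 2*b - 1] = 4*b^3 + 6*b^2 - 4*b - 2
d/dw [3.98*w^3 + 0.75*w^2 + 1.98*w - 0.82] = 11.94*w^2 + 1.5*w + 1.98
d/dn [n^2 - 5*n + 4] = 2*n - 5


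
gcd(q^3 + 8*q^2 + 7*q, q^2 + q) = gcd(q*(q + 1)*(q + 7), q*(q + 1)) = q^2 + q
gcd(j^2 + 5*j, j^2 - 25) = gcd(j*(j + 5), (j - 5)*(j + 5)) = j + 5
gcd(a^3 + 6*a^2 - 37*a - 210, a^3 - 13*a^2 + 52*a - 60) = a - 6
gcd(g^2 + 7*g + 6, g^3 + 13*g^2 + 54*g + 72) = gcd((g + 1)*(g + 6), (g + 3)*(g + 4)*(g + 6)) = g + 6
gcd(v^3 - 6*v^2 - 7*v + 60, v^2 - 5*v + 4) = v - 4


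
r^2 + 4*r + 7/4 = (r + 1/2)*(r + 7/2)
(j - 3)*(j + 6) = j^2 + 3*j - 18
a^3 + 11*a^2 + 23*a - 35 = (a - 1)*(a + 5)*(a + 7)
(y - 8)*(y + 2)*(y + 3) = y^3 - 3*y^2 - 34*y - 48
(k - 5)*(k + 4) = k^2 - k - 20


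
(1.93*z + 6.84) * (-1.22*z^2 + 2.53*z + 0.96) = -2.3546*z^3 - 3.4619*z^2 + 19.158*z + 6.5664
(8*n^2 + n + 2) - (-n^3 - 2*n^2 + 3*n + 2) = n^3 + 10*n^2 - 2*n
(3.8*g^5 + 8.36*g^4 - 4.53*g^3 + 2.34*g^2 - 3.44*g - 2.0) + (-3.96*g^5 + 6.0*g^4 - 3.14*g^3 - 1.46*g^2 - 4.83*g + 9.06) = -0.16*g^5 + 14.36*g^4 - 7.67*g^3 + 0.88*g^2 - 8.27*g + 7.06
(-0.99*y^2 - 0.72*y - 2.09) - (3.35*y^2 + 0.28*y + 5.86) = -4.34*y^2 - 1.0*y - 7.95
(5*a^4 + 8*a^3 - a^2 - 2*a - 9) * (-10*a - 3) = -50*a^5 - 95*a^4 - 14*a^3 + 23*a^2 + 96*a + 27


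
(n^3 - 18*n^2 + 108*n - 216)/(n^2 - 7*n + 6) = (n^2 - 12*n + 36)/(n - 1)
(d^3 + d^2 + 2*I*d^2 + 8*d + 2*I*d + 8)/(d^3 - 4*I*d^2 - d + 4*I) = (d^2 + 2*I*d + 8)/(d^2 - d*(1 + 4*I) + 4*I)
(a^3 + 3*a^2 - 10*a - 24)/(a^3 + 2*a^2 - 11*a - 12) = (a + 2)/(a + 1)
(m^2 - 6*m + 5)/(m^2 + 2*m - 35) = (m - 1)/(m + 7)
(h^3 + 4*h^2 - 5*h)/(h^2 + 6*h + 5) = h*(h - 1)/(h + 1)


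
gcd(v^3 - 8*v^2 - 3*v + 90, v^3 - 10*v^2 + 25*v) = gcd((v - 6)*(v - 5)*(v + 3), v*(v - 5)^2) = v - 5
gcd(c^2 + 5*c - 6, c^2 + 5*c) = 1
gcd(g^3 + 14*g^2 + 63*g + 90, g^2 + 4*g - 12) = g + 6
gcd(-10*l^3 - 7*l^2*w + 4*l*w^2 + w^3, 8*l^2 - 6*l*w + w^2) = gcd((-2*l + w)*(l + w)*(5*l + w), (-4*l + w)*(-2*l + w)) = -2*l + w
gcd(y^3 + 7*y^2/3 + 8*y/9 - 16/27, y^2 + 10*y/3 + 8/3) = y + 4/3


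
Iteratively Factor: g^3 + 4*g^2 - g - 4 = (g - 1)*(g^2 + 5*g + 4) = (g - 1)*(g + 1)*(g + 4)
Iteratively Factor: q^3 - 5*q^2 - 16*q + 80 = (q - 4)*(q^2 - q - 20) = (q - 5)*(q - 4)*(q + 4)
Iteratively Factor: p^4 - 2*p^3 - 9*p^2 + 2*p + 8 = (p - 1)*(p^3 - p^2 - 10*p - 8) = (p - 1)*(p + 2)*(p^2 - 3*p - 4) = (p - 4)*(p - 1)*(p + 2)*(p + 1)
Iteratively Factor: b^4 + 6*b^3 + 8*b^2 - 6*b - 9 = (b + 3)*(b^3 + 3*b^2 - b - 3) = (b - 1)*(b + 3)*(b^2 + 4*b + 3) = (b - 1)*(b + 1)*(b + 3)*(b + 3)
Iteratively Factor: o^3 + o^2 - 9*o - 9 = (o - 3)*(o^2 + 4*o + 3) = (o - 3)*(o + 3)*(o + 1)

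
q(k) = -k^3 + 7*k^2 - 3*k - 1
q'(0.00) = -3.00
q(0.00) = -1.00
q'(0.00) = -3.00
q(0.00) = -1.00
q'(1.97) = 12.94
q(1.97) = 12.61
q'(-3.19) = -78.19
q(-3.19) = 112.26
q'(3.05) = 11.79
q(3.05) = 26.59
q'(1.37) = 10.55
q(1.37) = 5.46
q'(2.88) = 12.44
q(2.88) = 24.53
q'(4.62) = -2.35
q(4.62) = 35.94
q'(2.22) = 13.29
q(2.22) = 15.90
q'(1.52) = 11.35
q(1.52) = 7.10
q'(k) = -3*k^2 + 14*k - 3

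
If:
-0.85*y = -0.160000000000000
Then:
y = 0.19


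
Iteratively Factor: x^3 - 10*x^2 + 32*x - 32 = (x - 4)*(x^2 - 6*x + 8) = (x - 4)^2*(x - 2)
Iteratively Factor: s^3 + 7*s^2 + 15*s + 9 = (s + 1)*(s^2 + 6*s + 9) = (s + 1)*(s + 3)*(s + 3)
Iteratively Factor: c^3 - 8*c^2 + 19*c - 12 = (c - 3)*(c^2 - 5*c + 4) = (c - 4)*(c - 3)*(c - 1)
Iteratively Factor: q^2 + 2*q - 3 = (q + 3)*(q - 1)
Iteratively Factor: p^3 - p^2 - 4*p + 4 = (p - 1)*(p^2 - 4) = (p - 2)*(p - 1)*(p + 2)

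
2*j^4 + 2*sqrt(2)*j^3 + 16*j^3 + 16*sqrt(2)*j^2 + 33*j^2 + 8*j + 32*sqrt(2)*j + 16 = (j + 4)^2*(sqrt(2)*j + 1)^2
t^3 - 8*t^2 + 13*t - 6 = (t - 6)*(t - 1)^2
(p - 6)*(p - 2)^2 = p^3 - 10*p^2 + 28*p - 24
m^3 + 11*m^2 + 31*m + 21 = (m + 1)*(m + 3)*(m + 7)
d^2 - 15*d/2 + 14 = (d - 4)*(d - 7/2)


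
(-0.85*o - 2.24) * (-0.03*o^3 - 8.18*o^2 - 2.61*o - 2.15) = 0.0255*o^4 + 7.0202*o^3 + 20.5417*o^2 + 7.6739*o + 4.816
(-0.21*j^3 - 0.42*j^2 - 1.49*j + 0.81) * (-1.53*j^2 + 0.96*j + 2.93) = 0.3213*j^5 + 0.441*j^4 + 1.2612*j^3 - 3.9003*j^2 - 3.5881*j + 2.3733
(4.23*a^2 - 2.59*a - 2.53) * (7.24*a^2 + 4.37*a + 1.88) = 30.6252*a^4 - 0.266499999999997*a^3 - 21.6831*a^2 - 15.9253*a - 4.7564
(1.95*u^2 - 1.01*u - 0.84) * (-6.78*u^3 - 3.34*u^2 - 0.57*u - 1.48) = -13.221*u^5 + 0.3348*u^4 + 7.9571*u^3 + 0.4953*u^2 + 1.9736*u + 1.2432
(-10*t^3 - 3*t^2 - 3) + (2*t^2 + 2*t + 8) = -10*t^3 - t^2 + 2*t + 5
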